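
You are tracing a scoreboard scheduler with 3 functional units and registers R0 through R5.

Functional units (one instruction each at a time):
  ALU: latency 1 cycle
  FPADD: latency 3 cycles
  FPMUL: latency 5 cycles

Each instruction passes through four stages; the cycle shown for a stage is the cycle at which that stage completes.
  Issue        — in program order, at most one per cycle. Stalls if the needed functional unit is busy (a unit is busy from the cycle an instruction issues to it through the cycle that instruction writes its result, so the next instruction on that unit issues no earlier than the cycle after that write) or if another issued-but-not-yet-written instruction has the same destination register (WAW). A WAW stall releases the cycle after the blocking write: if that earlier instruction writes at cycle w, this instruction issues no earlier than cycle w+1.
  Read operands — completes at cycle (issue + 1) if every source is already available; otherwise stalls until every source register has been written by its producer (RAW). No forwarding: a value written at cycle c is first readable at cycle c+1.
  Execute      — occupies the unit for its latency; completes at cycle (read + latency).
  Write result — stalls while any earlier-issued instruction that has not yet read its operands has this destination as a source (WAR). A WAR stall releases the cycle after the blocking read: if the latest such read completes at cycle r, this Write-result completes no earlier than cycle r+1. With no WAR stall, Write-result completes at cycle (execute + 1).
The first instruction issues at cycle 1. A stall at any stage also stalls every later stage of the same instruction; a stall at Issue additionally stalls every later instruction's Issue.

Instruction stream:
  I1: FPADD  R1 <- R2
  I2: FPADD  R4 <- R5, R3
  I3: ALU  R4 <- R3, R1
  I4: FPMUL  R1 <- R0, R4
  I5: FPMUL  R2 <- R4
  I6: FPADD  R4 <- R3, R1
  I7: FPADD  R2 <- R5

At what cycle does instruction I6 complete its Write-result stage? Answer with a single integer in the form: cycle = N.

c1: I1→FPADD
c2: I1 RO
c5: I1 EX
c6: I1 WR R1
c7: I2→FPADD
c8: I2 RO
c11: I2 EX
c12: I2 WR R4
c13: I3→ALU
c14: I3 RO | I4→FPMUL
c15: I3 EX
c16: I3 WR R4
c17: I4 RO
c22: I4 EX
c23: I4 WR R1
c24: I5→FPMUL
c25: I5 RO | I6→FPADD
c26: I6 RO
c29: I6 EX
c30: I5 EX | I6 WR R4
c31: I5 WR R2
c32: I7→FPADD
c33: I7 RO
c36: I7 EX
c37: I7 WR R2

cycle = 30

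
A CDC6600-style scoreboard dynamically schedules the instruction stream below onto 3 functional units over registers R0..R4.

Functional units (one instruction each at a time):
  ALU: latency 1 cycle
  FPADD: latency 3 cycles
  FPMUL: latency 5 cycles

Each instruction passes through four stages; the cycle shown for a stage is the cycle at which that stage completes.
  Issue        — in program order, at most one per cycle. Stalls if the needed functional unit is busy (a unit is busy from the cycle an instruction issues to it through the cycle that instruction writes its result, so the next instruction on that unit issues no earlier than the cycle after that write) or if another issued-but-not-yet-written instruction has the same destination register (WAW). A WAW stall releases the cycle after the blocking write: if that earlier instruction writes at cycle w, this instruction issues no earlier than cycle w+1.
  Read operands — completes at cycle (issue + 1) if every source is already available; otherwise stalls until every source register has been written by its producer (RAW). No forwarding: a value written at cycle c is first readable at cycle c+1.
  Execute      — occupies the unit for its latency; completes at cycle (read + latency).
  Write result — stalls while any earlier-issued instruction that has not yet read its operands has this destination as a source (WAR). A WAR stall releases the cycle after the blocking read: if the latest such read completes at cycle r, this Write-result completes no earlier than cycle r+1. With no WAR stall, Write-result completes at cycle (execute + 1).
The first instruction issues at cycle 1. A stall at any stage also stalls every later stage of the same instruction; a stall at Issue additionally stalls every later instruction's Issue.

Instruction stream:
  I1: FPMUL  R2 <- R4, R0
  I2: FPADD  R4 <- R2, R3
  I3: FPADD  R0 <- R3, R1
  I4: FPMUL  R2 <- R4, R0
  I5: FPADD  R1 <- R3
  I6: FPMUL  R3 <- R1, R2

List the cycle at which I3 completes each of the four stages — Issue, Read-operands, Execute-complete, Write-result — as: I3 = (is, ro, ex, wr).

I3 = (14, 15, 18, 19)

  I1 | 1 | 2 | 7 | 8
  I2 | 2 | 9 | 12 | 13   RAW R2: wait I1 write@8
  I3 | 14 | 15 | 18 | 19   struct: FPADD busy until I2 writes@13
  I4 | 15 | 20 | 25 | 26   RAW R0: wait I3 write@19
  I5 | 20 | 21 | 24 | 25   struct: FPADD busy until I3 writes@19
  I6 | 27 | 28 | 33 | 34   struct: FPMUL busy until I4 writes@26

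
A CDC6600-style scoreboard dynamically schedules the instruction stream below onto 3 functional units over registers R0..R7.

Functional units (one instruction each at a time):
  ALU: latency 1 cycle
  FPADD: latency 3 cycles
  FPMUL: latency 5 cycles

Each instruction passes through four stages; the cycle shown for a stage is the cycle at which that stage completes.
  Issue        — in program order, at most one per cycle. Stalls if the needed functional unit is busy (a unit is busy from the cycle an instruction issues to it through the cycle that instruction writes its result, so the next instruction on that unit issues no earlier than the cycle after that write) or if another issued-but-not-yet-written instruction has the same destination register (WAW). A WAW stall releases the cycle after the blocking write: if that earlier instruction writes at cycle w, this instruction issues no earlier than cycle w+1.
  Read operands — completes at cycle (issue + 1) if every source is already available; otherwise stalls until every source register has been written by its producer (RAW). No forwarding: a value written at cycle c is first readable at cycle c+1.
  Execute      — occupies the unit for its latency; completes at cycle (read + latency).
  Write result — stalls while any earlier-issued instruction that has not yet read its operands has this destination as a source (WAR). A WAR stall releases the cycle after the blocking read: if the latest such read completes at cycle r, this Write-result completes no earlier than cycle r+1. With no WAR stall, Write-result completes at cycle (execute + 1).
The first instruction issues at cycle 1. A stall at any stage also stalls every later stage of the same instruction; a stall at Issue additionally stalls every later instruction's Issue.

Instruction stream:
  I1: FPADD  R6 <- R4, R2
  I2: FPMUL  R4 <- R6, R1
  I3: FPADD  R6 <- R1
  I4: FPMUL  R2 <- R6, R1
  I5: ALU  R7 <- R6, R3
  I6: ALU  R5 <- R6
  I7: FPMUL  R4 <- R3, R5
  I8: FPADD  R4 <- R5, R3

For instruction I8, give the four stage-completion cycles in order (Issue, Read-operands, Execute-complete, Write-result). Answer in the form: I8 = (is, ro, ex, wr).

I8 = (30, 31, 34, 35)

1) issue 1, read 2, done 5, write 6
2) issue 2, read 7, done 12, write 13  <RAW R6: wait I1 write@6>
3) issue 7, read 8, done 11, write 12  <struct: FPADD busy until I1 writes@6>
4) issue 14, read 15, done 20, write 21  <struct: FPMUL busy until I2 writes@13>
5) issue 15, read 16, done 17, write 18
6) issue 19, read 20, done 21, write 22  <struct: ALU busy until I5 writes@18>
7) issue 22, read 23, done 28, write 29  <struct: FPMUL busy until I4 writes@21>
8) issue 30, read 31, done 34, write 35  <WAW R4: wait I7 write@29>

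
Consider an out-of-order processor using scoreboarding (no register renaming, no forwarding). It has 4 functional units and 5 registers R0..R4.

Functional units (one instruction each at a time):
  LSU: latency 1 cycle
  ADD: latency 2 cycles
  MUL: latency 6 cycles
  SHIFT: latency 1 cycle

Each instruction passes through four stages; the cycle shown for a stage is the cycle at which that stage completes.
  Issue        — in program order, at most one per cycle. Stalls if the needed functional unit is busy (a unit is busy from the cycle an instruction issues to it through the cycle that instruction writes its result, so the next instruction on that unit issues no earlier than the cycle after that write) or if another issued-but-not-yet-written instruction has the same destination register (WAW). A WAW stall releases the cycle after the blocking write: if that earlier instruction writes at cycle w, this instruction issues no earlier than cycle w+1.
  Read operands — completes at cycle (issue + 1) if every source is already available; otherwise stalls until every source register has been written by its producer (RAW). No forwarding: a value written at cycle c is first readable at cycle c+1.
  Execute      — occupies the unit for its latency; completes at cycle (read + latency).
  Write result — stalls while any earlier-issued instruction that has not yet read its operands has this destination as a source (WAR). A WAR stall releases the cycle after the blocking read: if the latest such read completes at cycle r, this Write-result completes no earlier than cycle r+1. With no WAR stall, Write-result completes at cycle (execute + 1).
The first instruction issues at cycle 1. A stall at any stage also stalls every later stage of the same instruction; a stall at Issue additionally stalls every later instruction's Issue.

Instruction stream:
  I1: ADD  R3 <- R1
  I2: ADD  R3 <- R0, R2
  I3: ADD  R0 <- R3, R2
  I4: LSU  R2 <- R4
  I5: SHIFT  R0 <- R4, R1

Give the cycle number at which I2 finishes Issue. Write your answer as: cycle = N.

1) issue 1, read 2, done 4, write 5
2) issue 6, read 7, done 9, write 10  <struct: ADD busy until I1 writes@5>
3) issue 11, read 12, done 14, write 15  <struct: ADD busy until I2 writes@10>
4) issue 12, read 13, done 14, write 15
5) issue 16, read 17, done 18, write 19  <WAW R0: wait I3 write@15>

cycle = 6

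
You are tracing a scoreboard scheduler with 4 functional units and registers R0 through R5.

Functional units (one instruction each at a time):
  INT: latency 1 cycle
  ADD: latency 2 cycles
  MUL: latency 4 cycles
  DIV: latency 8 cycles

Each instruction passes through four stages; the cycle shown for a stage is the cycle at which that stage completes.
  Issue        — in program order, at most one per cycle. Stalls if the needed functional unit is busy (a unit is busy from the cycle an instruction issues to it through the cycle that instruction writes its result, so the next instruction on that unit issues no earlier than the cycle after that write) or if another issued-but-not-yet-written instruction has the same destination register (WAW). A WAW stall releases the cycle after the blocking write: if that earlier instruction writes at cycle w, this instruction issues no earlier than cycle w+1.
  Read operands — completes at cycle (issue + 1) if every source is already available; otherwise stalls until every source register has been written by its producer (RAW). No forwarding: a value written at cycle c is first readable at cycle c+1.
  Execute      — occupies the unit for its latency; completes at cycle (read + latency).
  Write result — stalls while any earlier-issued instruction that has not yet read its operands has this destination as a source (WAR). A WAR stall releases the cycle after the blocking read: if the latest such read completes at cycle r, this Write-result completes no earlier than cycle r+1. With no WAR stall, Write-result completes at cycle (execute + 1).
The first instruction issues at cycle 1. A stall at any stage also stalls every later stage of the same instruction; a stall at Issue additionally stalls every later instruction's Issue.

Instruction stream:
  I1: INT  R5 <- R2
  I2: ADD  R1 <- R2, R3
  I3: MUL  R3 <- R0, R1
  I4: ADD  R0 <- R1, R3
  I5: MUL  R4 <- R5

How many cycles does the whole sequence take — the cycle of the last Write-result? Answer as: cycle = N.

cycle 1: I1 dispatched to INT
cycle 2: I1 operands ready, I2 dispatched to ADD
cycle 3: I1 complete, I2 operands ready, I3 dispatched to MUL
cycle 4: R5←I1
cycle 5: I2 complete
cycle 6: R1←I2
cycle 7: I3 operands ready, I4 dispatched to ADD
cycle 11: I3 complete
cycle 12: R3←I3
cycle 13: I4 operands ready, I5 dispatched to MUL
cycle 14: I5 operands ready
cycle 15: I4 complete
cycle 16: R0←I4
cycle 18: I5 complete
cycle 19: R4←I5

cycle = 19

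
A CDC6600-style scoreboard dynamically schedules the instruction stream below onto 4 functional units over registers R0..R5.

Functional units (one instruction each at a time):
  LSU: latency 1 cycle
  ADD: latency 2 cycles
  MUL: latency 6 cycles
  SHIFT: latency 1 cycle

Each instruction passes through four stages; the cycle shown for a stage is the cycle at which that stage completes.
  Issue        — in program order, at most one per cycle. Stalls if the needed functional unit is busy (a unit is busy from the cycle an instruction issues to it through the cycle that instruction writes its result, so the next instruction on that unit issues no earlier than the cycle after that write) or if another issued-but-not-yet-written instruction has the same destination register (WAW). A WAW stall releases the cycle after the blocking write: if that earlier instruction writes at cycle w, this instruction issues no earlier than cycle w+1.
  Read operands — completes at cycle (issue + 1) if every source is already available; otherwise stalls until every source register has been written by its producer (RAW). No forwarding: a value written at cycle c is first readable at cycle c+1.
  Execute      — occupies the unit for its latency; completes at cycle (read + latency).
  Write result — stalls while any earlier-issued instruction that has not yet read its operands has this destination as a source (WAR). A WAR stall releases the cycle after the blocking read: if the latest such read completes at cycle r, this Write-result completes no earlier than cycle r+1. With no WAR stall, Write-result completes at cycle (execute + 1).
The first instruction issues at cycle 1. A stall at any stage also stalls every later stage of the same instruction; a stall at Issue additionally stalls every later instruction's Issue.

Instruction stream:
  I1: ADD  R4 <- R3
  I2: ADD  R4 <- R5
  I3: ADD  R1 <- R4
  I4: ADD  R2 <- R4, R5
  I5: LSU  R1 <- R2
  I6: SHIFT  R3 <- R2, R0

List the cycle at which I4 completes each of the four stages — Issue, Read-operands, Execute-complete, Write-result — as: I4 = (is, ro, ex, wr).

I1 -> (1, 2, 4, 5)
I2 -> (6, 7, 9, 10)  // struct: ADD busy until I1 writes@5
I3 -> (11, 12, 14, 15)  // struct: ADD busy until I2 writes@10
I4 -> (16, 17, 19, 20)  // struct: ADD busy until I3 writes@15
I5 -> (17, 21, 22, 23)  // RAW R2: wait I4 write@20
I6 -> (18, 21, 22, 23)  // RAW R2: wait I4 write@20

I4 = (16, 17, 19, 20)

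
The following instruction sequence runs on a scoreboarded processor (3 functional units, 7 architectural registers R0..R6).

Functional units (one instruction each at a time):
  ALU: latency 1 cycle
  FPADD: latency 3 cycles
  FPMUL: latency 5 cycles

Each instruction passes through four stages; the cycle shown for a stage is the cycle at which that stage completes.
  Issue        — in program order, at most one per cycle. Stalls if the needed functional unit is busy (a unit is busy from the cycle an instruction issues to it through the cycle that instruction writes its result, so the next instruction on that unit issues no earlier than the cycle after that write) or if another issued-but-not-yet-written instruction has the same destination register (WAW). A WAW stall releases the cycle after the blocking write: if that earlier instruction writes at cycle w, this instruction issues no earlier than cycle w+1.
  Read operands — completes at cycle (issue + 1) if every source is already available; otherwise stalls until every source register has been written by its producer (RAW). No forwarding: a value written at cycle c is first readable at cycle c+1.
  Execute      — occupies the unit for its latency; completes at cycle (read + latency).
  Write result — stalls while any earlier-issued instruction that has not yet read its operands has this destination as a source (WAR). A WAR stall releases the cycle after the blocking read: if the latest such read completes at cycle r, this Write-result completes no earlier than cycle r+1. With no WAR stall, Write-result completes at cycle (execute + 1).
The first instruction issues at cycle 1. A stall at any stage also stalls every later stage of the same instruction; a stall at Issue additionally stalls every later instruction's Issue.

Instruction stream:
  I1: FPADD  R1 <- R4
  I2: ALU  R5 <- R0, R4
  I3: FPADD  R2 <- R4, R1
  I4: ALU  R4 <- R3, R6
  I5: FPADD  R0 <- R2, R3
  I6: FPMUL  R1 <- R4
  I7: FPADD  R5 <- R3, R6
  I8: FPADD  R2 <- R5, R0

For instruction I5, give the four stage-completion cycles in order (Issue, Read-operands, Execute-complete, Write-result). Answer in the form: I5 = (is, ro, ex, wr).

[1] I1→FPADD
[2] I1 RO · I2→ALU
[3] I2 RO
[4] I2 EX
[5] I1 EX · I2 WR R5
[6] I1 WR R1
[7] I3→FPADD
[8] I3 RO · I4→ALU
[9] I4 RO
[10] I4 EX
[11] I3 EX · I4 WR R4
[12] I3 WR R2
[13] I5→FPADD
[14] I5 RO · I6→FPMUL
[15] I6 RO
[17] I5 EX
[18] I5 WR R0
[19] I7→FPADD
[20] I6 EX · I7 RO
[21] I6 WR R1
[23] I7 EX
[24] I7 WR R5
[25] I8→FPADD
[26] I8 RO
[29] I8 EX
[30] I8 WR R2

I5 = (13, 14, 17, 18)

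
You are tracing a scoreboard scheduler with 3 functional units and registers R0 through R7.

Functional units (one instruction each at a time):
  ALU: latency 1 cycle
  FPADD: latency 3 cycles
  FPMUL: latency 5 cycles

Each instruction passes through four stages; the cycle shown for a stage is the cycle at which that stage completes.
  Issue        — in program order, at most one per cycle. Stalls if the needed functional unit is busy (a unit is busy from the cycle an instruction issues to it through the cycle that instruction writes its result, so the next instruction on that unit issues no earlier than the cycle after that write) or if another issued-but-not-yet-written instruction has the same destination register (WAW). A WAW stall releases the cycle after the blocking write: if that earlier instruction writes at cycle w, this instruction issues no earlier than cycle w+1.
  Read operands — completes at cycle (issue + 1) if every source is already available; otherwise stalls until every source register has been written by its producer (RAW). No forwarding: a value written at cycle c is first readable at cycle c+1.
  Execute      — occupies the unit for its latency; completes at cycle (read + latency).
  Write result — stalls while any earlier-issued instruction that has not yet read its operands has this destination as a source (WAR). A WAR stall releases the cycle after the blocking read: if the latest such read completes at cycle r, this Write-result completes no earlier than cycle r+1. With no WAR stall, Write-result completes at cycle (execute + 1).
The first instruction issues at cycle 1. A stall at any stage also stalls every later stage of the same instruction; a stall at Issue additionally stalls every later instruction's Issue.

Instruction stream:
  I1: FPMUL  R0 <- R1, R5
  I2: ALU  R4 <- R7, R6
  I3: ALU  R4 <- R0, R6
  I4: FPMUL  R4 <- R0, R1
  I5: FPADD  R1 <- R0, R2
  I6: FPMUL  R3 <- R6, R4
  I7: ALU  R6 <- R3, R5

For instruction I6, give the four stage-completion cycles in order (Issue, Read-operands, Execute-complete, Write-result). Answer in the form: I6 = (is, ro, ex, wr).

c1: I1→FPMUL
c2: I1 RO, I2→ALU
c3: I2 RO
c4: I2 EX
c5: I2 WR R4
c6: I3→ALU
c7: I1 EX
c8: I1 WR R0
c9: I3 RO
c10: I3 EX
c11: I3 WR R4
c12: I4→FPMUL
c13: I4 RO, I5→FPADD
c14: I5 RO
c17: I5 EX
c18: I4 EX, I5 WR R1
c19: I4 WR R4
c20: I6→FPMUL
c21: I6 RO, I7→ALU
c26: I6 EX
c27: I6 WR R3
c28: I7 RO
c29: I7 EX
c30: I7 WR R6

I6 = (20, 21, 26, 27)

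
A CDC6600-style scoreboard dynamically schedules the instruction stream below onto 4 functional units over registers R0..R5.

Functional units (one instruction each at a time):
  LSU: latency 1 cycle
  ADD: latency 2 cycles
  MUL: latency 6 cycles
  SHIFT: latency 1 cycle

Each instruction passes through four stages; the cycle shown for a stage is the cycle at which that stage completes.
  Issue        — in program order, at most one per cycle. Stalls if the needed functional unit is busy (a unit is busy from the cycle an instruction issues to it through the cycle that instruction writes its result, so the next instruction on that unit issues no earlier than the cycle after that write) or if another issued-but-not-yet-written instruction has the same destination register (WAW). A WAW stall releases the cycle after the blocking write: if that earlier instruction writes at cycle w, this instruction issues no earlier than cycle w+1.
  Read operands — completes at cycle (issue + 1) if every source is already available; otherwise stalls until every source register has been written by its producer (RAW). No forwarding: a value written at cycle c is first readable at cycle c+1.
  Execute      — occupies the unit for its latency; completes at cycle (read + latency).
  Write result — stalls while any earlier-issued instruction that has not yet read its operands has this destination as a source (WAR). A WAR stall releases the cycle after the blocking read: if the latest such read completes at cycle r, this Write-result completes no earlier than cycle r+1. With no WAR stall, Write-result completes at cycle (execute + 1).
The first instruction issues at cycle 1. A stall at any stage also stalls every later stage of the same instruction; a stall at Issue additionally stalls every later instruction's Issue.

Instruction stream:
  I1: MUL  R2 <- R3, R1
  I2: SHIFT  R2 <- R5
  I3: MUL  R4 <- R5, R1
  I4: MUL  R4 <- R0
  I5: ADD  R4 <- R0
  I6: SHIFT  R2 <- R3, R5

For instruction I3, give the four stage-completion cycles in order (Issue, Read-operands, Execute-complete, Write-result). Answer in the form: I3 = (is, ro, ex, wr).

1) issue 1, read 2, done 8, write 9
2) issue 10, read 11, done 12, write 13  <WAW R2: wait I1 write@9>
3) issue 11, read 12, done 18, write 19
4) issue 20, read 21, done 27, write 28  <struct: MUL busy until I3 writes@19>
5) issue 29, read 30, done 32, write 33  <WAW R4: wait I4 write@28>
6) issue 30, read 31, done 32, write 33

I3 = (11, 12, 18, 19)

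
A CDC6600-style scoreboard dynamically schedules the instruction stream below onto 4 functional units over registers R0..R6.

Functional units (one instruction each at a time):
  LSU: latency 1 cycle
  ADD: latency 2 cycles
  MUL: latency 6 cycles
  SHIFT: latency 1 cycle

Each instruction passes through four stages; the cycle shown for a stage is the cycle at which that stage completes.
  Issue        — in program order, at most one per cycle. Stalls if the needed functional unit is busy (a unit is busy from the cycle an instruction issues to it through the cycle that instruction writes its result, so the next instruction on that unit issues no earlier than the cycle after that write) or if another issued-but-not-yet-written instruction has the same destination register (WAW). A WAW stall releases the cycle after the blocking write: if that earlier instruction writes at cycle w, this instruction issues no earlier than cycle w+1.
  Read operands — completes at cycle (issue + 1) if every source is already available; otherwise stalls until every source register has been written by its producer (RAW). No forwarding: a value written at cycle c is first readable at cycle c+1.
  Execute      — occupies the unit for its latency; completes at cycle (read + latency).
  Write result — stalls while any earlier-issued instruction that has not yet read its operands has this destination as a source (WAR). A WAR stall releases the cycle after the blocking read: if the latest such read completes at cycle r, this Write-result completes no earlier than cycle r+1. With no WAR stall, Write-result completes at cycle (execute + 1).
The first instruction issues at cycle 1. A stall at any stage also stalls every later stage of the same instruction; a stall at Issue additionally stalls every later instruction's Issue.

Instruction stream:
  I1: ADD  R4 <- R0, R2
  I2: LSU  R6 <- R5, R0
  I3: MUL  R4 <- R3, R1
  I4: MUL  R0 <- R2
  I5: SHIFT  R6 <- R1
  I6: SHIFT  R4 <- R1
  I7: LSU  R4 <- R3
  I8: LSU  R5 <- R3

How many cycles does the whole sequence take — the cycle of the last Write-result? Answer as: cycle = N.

cycle = 31

t=1  I1→ADD
t=2  I1 RO | I2→LSU
t=3  I2 RO
t=4  I1 EX | I2 EX
t=5  I1 WR R4 | I2 WR R6
t=6  I3→MUL
t=7  I3 RO
t=13  I3 EX
t=14  I3 WR R4
t=15  I4→MUL
t=16  I4 RO | I5→SHIFT
t=17  I5 RO
t=18  I5 EX
t=19  I5 WR R6
t=20  I6→SHIFT
t=21  I6 RO
t=22  I4 EX | I6 EX
t=23  I4 WR R0 | I6 WR R4
t=24  I7→LSU
t=25  I7 RO
t=26  I7 EX
t=27  I7 WR R4
t=28  I8→LSU
t=29  I8 RO
t=30  I8 EX
t=31  I8 WR R5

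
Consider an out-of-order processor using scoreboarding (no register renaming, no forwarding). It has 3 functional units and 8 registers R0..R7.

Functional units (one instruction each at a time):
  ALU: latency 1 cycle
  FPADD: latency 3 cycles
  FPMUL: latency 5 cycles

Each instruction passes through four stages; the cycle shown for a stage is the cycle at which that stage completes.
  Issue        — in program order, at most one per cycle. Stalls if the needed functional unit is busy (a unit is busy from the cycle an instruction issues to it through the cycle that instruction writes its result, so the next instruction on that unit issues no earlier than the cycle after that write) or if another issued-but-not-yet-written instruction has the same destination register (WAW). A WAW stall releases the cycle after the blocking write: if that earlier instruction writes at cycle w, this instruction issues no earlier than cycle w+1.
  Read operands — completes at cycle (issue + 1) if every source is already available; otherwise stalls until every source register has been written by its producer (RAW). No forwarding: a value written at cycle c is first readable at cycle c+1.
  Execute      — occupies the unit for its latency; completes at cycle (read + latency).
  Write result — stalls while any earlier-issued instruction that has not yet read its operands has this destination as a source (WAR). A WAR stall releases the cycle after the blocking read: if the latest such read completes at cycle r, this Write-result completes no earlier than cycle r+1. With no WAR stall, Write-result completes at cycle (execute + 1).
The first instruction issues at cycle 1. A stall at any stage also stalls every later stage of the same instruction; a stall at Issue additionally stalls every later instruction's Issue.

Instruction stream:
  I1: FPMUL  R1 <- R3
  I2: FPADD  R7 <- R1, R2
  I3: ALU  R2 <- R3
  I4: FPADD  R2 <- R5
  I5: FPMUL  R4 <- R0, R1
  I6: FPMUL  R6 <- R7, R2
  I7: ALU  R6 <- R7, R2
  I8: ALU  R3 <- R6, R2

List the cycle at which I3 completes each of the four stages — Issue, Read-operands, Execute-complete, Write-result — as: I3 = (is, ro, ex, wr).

[1] I1→FPMUL
[2] I1 RO, I2→FPADD
[3] I3→ALU
[4] I3 RO
[5] I3 EX
[7] I1 EX
[8] I1 WR R1
[9] I2 RO
[10] I3 WR R2
[12] I2 EX
[13] I2 WR R7
[14] I4→FPADD
[15] I4 RO, I5→FPMUL
[16] I5 RO
[18] I4 EX
[19] I4 WR R2
[21] I5 EX
[22] I5 WR R4
[23] I6→FPMUL
[24] I6 RO
[29] I6 EX
[30] I6 WR R6
[31] I7→ALU
[32] I7 RO
[33] I7 EX
[34] I7 WR R6
[35] I8→ALU
[36] I8 RO
[37] I8 EX
[38] I8 WR R3

I3 = (3, 4, 5, 10)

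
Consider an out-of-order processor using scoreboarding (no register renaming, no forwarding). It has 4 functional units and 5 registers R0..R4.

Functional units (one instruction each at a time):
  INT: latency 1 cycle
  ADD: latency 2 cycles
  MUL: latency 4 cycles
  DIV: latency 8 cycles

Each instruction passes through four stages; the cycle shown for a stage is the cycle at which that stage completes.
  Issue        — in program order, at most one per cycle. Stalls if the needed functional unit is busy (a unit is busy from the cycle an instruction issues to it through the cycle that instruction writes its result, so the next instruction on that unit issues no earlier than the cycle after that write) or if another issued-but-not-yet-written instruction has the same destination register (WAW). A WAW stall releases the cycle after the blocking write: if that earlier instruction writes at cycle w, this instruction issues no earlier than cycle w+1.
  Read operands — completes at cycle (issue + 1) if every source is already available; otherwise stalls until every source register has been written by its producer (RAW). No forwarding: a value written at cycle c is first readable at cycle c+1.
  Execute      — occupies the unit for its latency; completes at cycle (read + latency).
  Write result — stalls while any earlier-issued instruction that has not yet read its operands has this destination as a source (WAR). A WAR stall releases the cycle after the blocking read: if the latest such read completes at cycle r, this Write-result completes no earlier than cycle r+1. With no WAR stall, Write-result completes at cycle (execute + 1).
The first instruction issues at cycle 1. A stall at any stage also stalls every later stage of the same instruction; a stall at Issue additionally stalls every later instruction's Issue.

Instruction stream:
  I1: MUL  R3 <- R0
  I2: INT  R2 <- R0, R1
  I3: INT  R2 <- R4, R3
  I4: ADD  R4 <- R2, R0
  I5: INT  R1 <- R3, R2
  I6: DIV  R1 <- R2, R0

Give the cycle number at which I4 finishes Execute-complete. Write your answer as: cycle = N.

cycle = 13

t=1  I1→MUL
t=2  I1 RO, I2→INT
t=3  I2 RO
t=4  I2 EX
t=5  I2 WR R2
t=6  I1 EX, I3→INT
t=7  I1 WR R3, I4→ADD
t=8  I3 RO
t=9  I3 EX
t=10  I3 WR R2
t=11  I4 RO, I5→INT
t=12  I5 RO
t=13  I4 EX, I5 EX
t=14  I4 WR R4, I5 WR R1
t=15  I6→DIV
t=16  I6 RO
t=24  I6 EX
t=25  I6 WR R1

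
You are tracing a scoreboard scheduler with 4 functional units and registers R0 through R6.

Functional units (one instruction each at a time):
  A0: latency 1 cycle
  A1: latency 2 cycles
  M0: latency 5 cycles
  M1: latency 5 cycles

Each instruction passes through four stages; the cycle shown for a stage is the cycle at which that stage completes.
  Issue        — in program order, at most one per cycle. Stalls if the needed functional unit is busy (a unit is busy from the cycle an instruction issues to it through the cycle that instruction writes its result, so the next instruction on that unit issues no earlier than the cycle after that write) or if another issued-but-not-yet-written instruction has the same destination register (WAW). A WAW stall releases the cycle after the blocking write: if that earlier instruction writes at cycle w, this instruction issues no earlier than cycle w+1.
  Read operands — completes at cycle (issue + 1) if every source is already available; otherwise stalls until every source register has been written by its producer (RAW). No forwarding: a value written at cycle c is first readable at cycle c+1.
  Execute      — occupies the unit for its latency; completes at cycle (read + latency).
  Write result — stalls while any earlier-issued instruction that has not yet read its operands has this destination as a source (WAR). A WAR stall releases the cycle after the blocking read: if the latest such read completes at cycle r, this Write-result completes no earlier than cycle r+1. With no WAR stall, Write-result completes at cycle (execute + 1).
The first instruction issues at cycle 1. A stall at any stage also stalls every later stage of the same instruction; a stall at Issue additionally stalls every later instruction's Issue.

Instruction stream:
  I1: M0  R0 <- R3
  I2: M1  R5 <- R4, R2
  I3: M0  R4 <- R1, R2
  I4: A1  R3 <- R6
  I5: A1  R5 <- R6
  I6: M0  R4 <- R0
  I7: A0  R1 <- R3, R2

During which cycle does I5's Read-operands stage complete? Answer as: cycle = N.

1) issue 1, read 2, done 7, write 8
2) issue 2, read 3, done 8, write 9
3) issue 9, read 10, done 15, write 16  <struct: M0 busy until I1 writes@8>
4) issue 10, read 11, done 13, write 14
5) issue 15, read 16, done 18, write 19  <struct: A1 busy until I4 writes@14>
6) issue 17, read 18, done 23, write 24  <struct: M0 busy until I3 writes@16>
7) issue 18, read 19, done 20, write 21

cycle = 16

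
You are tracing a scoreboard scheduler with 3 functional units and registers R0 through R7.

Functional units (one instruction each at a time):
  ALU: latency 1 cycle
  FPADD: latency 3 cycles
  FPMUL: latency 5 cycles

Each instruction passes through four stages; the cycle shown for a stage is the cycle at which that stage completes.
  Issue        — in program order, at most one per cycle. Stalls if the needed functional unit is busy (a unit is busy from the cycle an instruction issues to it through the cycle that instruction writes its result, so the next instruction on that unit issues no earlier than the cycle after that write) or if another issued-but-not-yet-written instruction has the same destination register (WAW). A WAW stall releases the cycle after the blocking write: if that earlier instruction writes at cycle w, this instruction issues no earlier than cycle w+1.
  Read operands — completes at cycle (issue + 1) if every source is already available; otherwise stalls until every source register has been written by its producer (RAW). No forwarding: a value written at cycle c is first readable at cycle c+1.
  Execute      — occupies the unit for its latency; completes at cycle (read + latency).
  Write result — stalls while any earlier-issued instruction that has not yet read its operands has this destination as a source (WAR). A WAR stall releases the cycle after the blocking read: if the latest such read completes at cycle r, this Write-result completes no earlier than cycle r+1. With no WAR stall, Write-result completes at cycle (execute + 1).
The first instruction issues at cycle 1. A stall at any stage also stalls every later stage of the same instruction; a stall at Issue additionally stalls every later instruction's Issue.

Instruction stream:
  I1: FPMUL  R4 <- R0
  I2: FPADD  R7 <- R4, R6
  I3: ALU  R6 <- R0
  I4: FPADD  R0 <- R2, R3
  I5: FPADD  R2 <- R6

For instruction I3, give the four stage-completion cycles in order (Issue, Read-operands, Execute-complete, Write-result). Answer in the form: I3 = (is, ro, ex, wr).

I3 = (3, 4, 5, 10)

[1] issue I1 (FPMUL)
[2] I1 read-ops, issue I2 (FPADD)
[3] issue I3 (ALU)
[4] I3 read-ops
[5] I3 finished on ALU
[7] I1 finished on FPMUL
[8] I1→R4
[9] I2 read-ops
[10] I3→R6
[12] I2 finished on FPADD
[13] I2→R7
[14] issue I4 (FPADD)
[15] I4 read-ops
[18] I4 finished on FPADD
[19] I4→R0
[20] issue I5 (FPADD)
[21] I5 read-ops
[24] I5 finished on FPADD
[25] I5→R2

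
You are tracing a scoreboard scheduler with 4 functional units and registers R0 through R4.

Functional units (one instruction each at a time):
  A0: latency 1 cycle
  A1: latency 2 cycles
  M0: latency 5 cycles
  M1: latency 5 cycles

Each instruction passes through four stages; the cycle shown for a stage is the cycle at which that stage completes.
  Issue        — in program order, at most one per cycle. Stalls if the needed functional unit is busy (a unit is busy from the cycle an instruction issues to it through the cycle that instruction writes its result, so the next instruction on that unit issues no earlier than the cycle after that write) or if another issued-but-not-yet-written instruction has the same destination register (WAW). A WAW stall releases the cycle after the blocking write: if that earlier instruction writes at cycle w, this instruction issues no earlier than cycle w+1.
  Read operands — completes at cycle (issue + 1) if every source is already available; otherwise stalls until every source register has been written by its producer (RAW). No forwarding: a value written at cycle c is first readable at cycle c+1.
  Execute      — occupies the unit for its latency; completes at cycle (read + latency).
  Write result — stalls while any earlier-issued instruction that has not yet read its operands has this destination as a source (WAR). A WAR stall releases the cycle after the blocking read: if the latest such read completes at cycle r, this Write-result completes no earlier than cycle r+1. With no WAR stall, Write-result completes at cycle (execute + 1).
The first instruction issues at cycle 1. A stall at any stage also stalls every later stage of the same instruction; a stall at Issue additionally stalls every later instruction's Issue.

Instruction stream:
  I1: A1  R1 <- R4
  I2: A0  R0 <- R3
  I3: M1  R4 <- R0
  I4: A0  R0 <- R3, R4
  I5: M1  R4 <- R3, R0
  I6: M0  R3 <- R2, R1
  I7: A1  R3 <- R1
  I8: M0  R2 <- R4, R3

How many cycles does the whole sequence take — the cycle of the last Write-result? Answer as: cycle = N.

1) issue 1, read 2, done 4, write 5
2) issue 2, read 3, done 4, write 5
3) issue 3, read 6, done 11, write 12  <RAW R0: wait I2 write@5>
4) issue 6, read 13, done 14, write 15  <struct: A0 busy until I2 writes@5 / RAW R4: wait I3 write@12>
5) issue 13, read 16, done 21, write 22  <struct: M1 busy until I3 writes@12 / RAW R0: wait I4 write@15>
6) issue 14, read 15, done 20, write 21
7) issue 22, read 23, done 25, write 26  <WAW R3: wait I6 write@21>
8) issue 23, read 27, done 32, write 33  <RAW R3: wait I7 write@26>

cycle = 33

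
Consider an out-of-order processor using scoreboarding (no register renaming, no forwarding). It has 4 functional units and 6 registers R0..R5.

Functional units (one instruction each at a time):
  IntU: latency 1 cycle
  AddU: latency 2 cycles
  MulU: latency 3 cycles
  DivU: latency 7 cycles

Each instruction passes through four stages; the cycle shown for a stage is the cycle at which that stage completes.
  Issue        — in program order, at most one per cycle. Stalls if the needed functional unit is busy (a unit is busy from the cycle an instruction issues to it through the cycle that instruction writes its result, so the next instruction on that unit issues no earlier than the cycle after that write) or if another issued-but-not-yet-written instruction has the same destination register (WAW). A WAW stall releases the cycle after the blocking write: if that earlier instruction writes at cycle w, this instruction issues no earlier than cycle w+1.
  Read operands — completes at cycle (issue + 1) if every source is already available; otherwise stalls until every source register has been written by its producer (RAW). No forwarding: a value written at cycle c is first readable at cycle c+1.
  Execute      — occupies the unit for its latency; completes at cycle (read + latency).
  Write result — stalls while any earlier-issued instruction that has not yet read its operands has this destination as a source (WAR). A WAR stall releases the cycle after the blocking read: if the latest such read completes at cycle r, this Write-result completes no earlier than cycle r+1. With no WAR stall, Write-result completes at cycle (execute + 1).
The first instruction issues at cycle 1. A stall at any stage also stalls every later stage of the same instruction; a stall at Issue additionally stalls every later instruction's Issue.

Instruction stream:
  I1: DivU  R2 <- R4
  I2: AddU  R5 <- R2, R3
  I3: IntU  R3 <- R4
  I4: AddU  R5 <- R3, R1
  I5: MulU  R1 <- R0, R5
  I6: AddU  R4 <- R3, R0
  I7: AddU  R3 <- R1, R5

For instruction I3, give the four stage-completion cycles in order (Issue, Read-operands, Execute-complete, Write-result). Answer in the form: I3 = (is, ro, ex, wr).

I3 = (3, 4, 5, 12)

[1] I1→DivU
[2] I1 RO; I2→AddU
[3] I3→IntU
[4] I3 RO
[5] I3 EX
[9] I1 EX
[10] I1 WR R2
[11] I2 RO
[12] I3 WR R3
[13] I2 EX
[14] I2 WR R5
[15] I4→AddU
[16] I4 RO; I5→MulU
[18] I4 EX
[19] I4 WR R5
[20] I5 RO; I6→AddU
[21] I6 RO
[23] I5 EX; I6 EX
[24] I5 WR R1; I6 WR R4
[25] I7→AddU
[26] I7 RO
[28] I7 EX
[29] I7 WR R3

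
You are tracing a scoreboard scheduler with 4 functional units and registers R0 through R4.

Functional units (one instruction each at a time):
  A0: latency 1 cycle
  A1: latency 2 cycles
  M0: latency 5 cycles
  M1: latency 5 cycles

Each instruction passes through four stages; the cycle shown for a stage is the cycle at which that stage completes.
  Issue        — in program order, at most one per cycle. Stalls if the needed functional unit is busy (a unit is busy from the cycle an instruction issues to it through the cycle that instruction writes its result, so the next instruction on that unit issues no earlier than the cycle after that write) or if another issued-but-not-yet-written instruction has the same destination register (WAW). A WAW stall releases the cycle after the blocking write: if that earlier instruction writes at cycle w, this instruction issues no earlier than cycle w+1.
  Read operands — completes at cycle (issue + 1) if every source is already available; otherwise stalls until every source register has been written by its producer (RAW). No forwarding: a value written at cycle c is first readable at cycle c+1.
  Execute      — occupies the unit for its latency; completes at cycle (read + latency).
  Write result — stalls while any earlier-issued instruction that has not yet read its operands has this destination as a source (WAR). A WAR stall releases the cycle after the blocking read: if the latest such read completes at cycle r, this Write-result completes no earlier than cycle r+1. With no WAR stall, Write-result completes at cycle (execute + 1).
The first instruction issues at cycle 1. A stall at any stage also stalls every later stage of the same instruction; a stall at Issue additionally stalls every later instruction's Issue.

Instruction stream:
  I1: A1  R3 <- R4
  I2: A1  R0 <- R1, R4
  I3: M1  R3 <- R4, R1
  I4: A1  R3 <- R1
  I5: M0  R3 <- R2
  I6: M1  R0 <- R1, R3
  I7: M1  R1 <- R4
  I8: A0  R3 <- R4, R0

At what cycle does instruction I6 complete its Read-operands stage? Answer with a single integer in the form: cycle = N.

c1: I1 issues→A1
c2: I1 reads
c4: I1 exec-done
c5: I1 writes R3
c6: I2 issues→A1
c7: I2 reads | I3 issues→M1
c8: I3 reads
c9: I2 exec-done
c10: I2 writes R0
c13: I3 exec-done
c14: I3 writes R3
c15: I4 issues→A1
c16: I4 reads
c18: I4 exec-done
c19: I4 writes R3
c20: I5 issues→M0
c21: I5 reads | I6 issues→M1
c26: I5 exec-done
c27: I5 writes R3
c28: I6 reads
c33: I6 exec-done
c34: I6 writes R0
c35: I7 issues→M1
c36: I7 reads | I8 issues→A0
c37: I8 reads
c38: I8 exec-done
c39: I8 writes R3
c41: I7 exec-done
c42: I7 writes R1

cycle = 28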